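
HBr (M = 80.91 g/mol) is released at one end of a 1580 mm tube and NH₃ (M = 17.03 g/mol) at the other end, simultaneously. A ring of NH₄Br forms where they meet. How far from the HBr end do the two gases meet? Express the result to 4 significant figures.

The fronts meet when d_HBr + d_NH₃ = L with d_HBr/d_NH₃ = √(M_NH₃/M_HBr) (Graham's law). Here √(M_NH₃/M_HBr) = √(17.03/80.91) = 0.4588.
With d_HBr + d_NH₃ = 1580 mm, d_NH₃ = 1580/(1 + 0.4588) = 1083 mm.
d_HBr = 1580 − 1083 = 496.9 mm.

496.9 mm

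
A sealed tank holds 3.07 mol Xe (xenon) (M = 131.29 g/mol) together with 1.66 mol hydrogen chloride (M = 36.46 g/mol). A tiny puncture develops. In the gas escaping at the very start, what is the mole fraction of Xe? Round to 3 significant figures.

Rate_i ∝ x_i/√M_i (Graham's law weighted by mole fraction), so the effusate composition follows n_i/√M_i.
So x_Xe in the escaping gas = (n_Xe/√M_Xe) / Σ(n_i/√M_i)
= (3.07/√131.29) / (3.07/√131.29 + 1.66/√36.46) = 0.2679/(0.2679 + 0.2749) = 0.494.

0.494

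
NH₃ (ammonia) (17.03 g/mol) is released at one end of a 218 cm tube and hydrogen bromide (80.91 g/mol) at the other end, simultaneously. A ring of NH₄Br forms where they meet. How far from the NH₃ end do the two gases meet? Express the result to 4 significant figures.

149.4 cm

Graham's law gives d_NH₃/d_HBr = rate_NH₃/rate_HBr = √(M_HBr/M_NH₃) = √(80.91/17.03) = 2.180.
With d_NH₃ + d_HBr = 218 cm, d_HBr = 218/(1 + 2.180) = 68.56 cm.
d_NH₃ = 218 − 68.56 = 149.4 cm.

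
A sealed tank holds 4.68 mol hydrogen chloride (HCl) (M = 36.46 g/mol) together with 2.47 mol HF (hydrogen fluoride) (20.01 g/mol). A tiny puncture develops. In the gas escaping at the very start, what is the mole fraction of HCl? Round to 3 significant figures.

0.584

Rate_i ∝ x_i/√M_i (Graham's law weighted by mole fraction), so the effusate composition follows n_i/√M_i.
Mole fraction of HCl in the effusate = (n_HCl/√M_HCl) / (n_HCl/√M_HCl + n_HF/√M_HF)
= (4.68/√36.46) / (4.68/√36.46 + 2.47/√20.01) = 0.7751/(0.7751 + 0.5522) = 0.584.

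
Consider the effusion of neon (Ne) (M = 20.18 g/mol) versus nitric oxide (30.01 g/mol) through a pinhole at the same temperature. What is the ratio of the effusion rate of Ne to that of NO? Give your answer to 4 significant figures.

From Graham's law, rate_Ne/rate_NO = √(M_NO/M_Ne) = √(30.01/20.18) = √1.487 = 1.219.

1.219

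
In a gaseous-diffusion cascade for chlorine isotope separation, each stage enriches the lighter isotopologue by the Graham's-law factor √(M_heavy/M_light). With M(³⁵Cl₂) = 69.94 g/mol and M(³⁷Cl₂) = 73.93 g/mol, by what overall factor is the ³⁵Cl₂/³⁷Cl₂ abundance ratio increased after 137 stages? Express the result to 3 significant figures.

44.7

Each stage multiplies the ratio by α = √(73.93/69.94), so after 137 stages the overall factor is α^137 = (73.93/69.94)^(137/2).
= 1.05705^(137/2) = 44.7.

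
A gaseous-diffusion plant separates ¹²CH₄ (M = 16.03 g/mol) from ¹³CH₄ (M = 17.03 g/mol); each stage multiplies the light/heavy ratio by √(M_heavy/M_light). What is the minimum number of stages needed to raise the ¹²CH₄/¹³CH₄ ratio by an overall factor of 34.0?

Single-stage factor α = √(17.03/16.03), so ln α = ½ ln(1.06238) = 0.03026.
Need α^N ≥ 34.0 ⇒ N ≥ ln(34.0) / ln α = 3.526 / 0.03026 = 116.55.
So at least 117 stages are needed.

117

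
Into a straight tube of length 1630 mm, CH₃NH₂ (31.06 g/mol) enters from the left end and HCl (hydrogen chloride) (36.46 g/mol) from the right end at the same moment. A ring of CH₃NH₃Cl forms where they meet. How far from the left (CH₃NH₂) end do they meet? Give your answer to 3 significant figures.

Distances travelled in equal time are proportional to diffusion rates, so d_CH₃NH₂/d_HCl = √(M_HCl/M_CH₃NH₂) = √(36.46/31.06) = 1.083.
With d_CH₃NH₂ + d_HCl = 1630 mm, d_HCl = 1630/(1 + 1.083) = 782.4 mm.
d_CH₃NH₂ = 1630 − 782.4 = 848 mm.

848 mm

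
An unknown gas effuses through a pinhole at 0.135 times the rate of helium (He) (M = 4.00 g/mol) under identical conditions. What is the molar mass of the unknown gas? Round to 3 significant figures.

Since effusion rate ∝ 1/√M, rate_X/rate_He = √(M_He/M_X).
0.135 = √(4.00/M_X)
M_X = 4.00 / 0.135² = 4.00 / 0.01823 = 219 g/mol

219 g/mol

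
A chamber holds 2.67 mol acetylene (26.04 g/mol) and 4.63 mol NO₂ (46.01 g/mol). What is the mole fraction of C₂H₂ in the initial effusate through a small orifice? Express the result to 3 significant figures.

0.434

The effusion rate of species i is ∝ p_i/√M_i ∝ n_i/√M_i.
x_C₂H₂(eff) = (n_C₂H₂/√M_C₂H₂) / (n_C₂H₂/√M_C₂H₂ + n_NO₂/√M_NO₂)
= (2.67/√26.04) / (2.67/√26.04 + 4.63/√46.01) = 0.5232/(0.5232 + 0.6826) = 0.434.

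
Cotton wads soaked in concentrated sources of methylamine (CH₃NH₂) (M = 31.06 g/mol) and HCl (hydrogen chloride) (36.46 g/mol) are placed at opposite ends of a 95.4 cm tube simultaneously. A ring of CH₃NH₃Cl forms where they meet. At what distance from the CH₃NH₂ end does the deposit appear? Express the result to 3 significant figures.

In equal time, each gas travels a distance ∝ its rate ∝ 1/√M, so d_CH₃NH₂/d_HCl = √(M_HCl/M_CH₃NH₂) = √(36.46/31.06) = 1.083.
With d_CH₃NH₂ + d_HCl = 95.4 cm, d_HCl = 95.4/(1 + 1.083) = 45.79 cm.
d_CH₃NH₂ = 95.4 − 45.79 = 49.6 cm.

49.6 cm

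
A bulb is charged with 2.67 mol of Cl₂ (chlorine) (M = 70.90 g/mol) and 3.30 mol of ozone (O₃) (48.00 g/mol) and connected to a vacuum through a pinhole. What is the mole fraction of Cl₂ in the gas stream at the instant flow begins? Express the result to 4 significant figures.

0.3997

Effusion rate of each component ∝ n_i/√M_i (partial pressure × 1/√M).
x_Cl₂(eff) = (n_Cl₂/√M_Cl₂) / (n_Cl₂/√M_Cl₂ + n_O₃/√M_O₃)
= (2.67/√70.90) / (2.67/√70.90 + 3.30/√48.00) = 0.3171/(0.3171 + 0.4763) = 0.3997.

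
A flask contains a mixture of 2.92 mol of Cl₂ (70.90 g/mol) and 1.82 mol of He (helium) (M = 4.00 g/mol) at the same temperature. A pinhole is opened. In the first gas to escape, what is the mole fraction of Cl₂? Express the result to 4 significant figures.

Effusion rate of each component ∝ n_i/√M_i (partial pressure × 1/√M).
x_Cl₂(eff) = (n_Cl₂/√M_Cl₂) / (n_Cl₂/√M_Cl₂ + n_He/√M_He)
= (2.92/√70.90) / (2.92/√70.90 + 1.82/√4.00) = 0.3468/(0.3468 + 0.9100) = 0.2759.

0.2759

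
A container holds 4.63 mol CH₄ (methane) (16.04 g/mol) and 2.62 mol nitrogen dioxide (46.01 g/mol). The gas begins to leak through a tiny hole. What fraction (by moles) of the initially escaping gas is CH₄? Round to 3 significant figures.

Effusion rate of each component ∝ n_i/√M_i (partial pressure × 1/√M).
Mole fraction of CH₄ in the effusate = (n_CH₄/√M_CH₄) / (n_CH₄/√M_CH₄ + n_NO₂/√M_NO₂)
= (4.63/√16.04) / (4.63/√16.04 + 2.62/√46.01) = 1.156/(1.156 + 0.3863) = 0.750.

0.750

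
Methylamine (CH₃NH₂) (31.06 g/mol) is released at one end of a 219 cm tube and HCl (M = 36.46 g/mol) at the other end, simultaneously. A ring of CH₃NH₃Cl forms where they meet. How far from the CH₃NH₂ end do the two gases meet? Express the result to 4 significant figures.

The fronts meet when d_CH₃NH₂ + d_HCl = L with d_CH₃NH₂/d_HCl = √(M_HCl/M_CH₃NH₂) (Graham's law). Here √(M_HCl/M_CH₃NH₂) = √(36.46/31.06) = 1.083.
With d_CH₃NH₂ + d_HCl = 219 cm, d_HCl = 219/(1 + 1.083) = 105.1 cm.
d_CH₃NH₂ = 219 − 105.1 = 113.9 cm.

113.9 cm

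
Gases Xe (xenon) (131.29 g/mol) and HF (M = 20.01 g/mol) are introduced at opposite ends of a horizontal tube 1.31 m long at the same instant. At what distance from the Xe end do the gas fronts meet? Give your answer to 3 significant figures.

0.368 m

In equal time, each gas travels a distance ∝ its rate ∝ 1/√M, so d_Xe/d_HF = √(M_HF/M_Xe) = √(20.01/131.29) = 0.3904.
With d_Xe + d_HF = 1.31 m, d_HF = 1.31/(1 + 0.3904) = 0.9422 m.
d_Xe = 1.31 − 0.9422 = 0.368 m.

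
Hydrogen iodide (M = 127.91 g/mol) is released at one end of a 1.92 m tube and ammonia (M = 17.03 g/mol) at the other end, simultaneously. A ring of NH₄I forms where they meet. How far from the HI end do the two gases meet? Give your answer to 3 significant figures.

0.513 m

Graham's law gives d_HI/d_NH₃ = rate_HI/rate_NH₃ = √(M_NH₃/M_HI) = √(17.03/127.91) = 0.3649.
With d_HI + d_NH₃ = 1.92 m, d_NH₃ = 1.92/(1 + 0.3649) = 1.407 m.
d_HI = 1.92 − 1.407 = 0.513 m.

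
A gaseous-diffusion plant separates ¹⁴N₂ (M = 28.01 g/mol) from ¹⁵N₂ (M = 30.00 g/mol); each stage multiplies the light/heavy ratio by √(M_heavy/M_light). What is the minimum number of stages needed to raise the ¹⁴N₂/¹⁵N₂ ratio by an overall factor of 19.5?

87

Single-stage factor α = √(30.00/28.01), so ln α = ½ ln(1.07105) = 0.03432.
Need α^N ≥ 19.5 ⇒ N ≥ ln(19.5) / ln α = 2.970 / 0.03432 = 86.56.
Rounding up, N = 87 stages.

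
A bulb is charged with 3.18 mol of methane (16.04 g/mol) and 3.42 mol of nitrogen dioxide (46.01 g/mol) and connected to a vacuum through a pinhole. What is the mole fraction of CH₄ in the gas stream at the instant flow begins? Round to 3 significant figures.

0.612

Effusion rate of each component ∝ n_i/√M_i (partial pressure × 1/√M).
So x_CH₄ in the escaping gas = (n_CH₄/√M_CH₄) / Σ(n_i/√M_i)
= (3.18/√16.04) / (3.18/√16.04 + 3.42/√46.01) = 0.7940/(0.7940 + 0.5042) = 0.612.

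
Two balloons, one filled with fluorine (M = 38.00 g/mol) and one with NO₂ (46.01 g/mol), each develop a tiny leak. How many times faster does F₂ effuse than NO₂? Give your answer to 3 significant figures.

1.10

Graham's law gives rate_F₂/rate_NO₂ = √(M_NO₂/M_F₂) = √(46.01/38.00) = √1.211 = 1.10.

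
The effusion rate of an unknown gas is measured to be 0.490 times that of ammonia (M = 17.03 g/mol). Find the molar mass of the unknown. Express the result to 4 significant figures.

70.93 g/mol

By Graham's law, rate_X/rate_NH₃ = √(M_NH₃/M_X).
0.490 = √(17.03/M_X)
M_X = 17.03 / 0.490² = 17.03 / 0.2401 = 70.93 g/mol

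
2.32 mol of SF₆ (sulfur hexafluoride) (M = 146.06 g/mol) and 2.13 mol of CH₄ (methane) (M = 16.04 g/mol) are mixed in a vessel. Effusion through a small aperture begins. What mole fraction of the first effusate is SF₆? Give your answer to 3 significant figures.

Rate_i ∝ x_i/√M_i (Graham's law weighted by mole fraction), so the effusate composition follows n_i/√M_i.
Mole fraction of SF₆ in the effusate = (n_SF₆/√M_SF₆) / (n_SF₆/√M_SF₆ + n_CH₄/√M_CH₄)
= (2.32/√146.06) / (2.32/√146.06 + 2.13/√16.04) = 0.1920/(0.1920 + 0.5318) = 0.265.

0.265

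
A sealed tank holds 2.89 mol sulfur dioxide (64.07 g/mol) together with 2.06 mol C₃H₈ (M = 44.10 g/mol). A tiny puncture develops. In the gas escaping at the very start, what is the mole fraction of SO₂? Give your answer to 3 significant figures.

0.538

The effusion rate of species i is ∝ p_i/√M_i ∝ n_i/√M_i.
Mole fraction of SO₂ in the effusate = (n_SO₂/√M_SO₂) / (n_SO₂/√M_SO₂ + n_C₃H₈/√M_C₃H₈)
= (2.89/√64.07) / (2.89/√64.07 + 2.06/√44.10) = 0.3611/(0.3611 + 0.3102) = 0.538.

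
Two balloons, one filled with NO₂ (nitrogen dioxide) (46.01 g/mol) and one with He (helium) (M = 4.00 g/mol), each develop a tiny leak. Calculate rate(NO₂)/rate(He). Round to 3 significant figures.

0.295

Using Graham's law: rate_NO₂/rate_He = √(M_He/M_NO₂) = √(4.00/46.01) = √0.08694 = 0.295.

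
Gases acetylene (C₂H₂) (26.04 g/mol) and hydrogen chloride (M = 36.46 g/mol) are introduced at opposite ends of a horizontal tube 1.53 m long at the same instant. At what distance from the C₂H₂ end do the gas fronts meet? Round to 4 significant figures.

0.8292 m

Distances travelled in equal time are proportional to diffusion rates, so d_C₂H₂/d_HCl = √(M_HCl/M_C₂H₂) = √(36.46/26.04) = 1.183.
With d_C₂H₂ + d_HCl = 1.53 m, d_HCl = 1.53/(1 + 1.183) = 0.7008 m.
d_C₂H₂ = 1.53 − 0.7008 = 0.8292 m.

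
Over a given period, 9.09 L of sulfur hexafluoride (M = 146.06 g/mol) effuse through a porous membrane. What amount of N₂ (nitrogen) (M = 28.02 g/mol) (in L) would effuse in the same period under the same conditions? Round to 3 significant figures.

From Graham's law, rate_N₂/rate_SF₆ = √(M_SF₆/M_N₂) = √(146.06/28.02) = √5.213 = 2.283.
So the volume for N₂ is 9.09 × 2.283 = 20.8 L.

20.8 L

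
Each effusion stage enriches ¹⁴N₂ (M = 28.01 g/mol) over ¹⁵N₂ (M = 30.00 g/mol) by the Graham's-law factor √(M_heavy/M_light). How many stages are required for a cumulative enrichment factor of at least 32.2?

102

Per stage α = (30.00/28.01)^(1/2) = 1.07105^0.5, giving ln α = 0.03432.
Need α^N ≥ 32.2 ⇒ N ≥ ln(32.2) / ln α = 3.472 / 0.03432 = 101.17.
Rounding up, N = 102 stages.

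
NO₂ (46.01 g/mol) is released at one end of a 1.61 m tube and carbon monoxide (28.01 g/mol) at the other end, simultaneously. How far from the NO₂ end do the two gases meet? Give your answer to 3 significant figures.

0.706 m

The fronts meet when d_NO₂ + d_CO = L with d_NO₂/d_CO = √(M_CO/M_NO₂) (Graham's law). Here √(M_CO/M_NO₂) = √(28.01/46.01) = 0.7802.
With d_NO₂ + d_CO = 1.61 m, d_CO = 1.61/(1 + 0.7802) = 0.9044 m.
d_NO₂ = 1.61 − 0.9044 = 0.706 m.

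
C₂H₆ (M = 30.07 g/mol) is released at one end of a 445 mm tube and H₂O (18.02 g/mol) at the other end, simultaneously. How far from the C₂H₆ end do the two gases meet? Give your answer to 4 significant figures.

194.2 mm

Graham's law gives d_C₂H₆/d_H₂O = rate_C₂H₆/rate_H₂O = √(M_H₂O/M_C₂H₆) = √(18.02/30.07) = 0.7741.
With d_C₂H₆ + d_H₂O = 445 mm, d_H₂O = 445/(1 + 0.7741) = 250.8 mm.
d_C₂H₆ = 445 − 250.8 = 194.2 mm.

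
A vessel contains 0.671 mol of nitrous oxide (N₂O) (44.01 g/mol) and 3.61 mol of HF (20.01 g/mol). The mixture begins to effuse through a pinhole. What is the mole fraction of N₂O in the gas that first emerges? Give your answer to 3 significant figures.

0.111

The effusion rate of species i is ∝ p_i/√M_i ∝ n_i/√M_i.
x_N₂O(eff) = (n_N₂O/√M_N₂O) / (n_N₂O/√M_N₂O + n_HF/√M_HF)
= (0.671/√44.01) / (0.671/√44.01 + 3.61/√20.01) = 0.1011/(0.1011 + 0.8070) = 0.111.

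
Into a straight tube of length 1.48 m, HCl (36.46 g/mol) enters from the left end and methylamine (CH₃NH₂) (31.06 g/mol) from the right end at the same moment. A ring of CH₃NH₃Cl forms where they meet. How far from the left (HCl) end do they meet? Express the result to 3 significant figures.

0.710 m

Graham's law gives d_HCl/d_CH₃NH₂ = rate_HCl/rate_CH₃NH₂ = √(M_CH₃NH₂/M_HCl) = √(31.06/36.46) = 0.9230.
With d_HCl + d_CH₃NH₂ = 1.48 m, d_CH₃NH₂ = 1.48/(1 + 0.9230) = 0.7696 m.
d_HCl = 1.48 − 0.7696 = 0.710 m.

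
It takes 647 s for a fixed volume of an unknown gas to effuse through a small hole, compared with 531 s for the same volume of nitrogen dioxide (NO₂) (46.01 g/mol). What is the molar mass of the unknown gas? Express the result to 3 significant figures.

68.3 g/mol

By Graham's law, t_X/t_NO₂ = √(M_X/M_NO₂).
647/531 = 1.218 = √(M_X/46.01)
M_X = 46.01 × 1.218² = 46.01 × 1.485 = 68.3 g/mol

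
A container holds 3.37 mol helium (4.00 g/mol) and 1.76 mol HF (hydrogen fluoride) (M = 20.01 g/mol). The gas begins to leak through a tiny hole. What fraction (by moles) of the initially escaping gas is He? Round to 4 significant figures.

0.8107

Each component's effusion rate ∝ (its partial pressure)·(1/√M) ∝ n_i/√M_i.
x_He(eff) = (n_He/√M_He) / (n_He/√M_He + n_HF/√M_HF)
= (3.37/√4.00) / (3.37/√4.00 + 1.76/√20.01) = 1.685/(1.685 + 0.3934) = 0.8107.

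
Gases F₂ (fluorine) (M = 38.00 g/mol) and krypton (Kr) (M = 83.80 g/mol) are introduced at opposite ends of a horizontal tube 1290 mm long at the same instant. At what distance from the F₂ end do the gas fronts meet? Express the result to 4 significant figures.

Distances travelled in equal time are proportional to diffusion rates, so d_F₂/d_Kr = √(M_Kr/M_F₂) = √(83.80/38.00) = 1.485.
With d_F₂ + d_Kr = 1290 mm, d_Kr = 1290/(1 + 1.485) = 519.1 mm.
d_F₂ = 1290 − 519.1 = 770.9 mm.

770.9 mm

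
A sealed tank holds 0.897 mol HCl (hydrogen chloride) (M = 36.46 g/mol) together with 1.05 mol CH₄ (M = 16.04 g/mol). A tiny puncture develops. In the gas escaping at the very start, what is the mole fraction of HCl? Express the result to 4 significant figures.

The effusion rate of species i is ∝ p_i/√M_i ∝ n_i/√M_i.
Mole fraction of HCl in the effusate = (n_HCl/√M_HCl) / (n_HCl/√M_HCl + n_CH₄/√M_CH₄)
= (0.897/√36.46) / (0.897/√36.46 + 1.05/√16.04) = 0.1486/(0.1486 + 0.2622) = 0.3617.

0.3617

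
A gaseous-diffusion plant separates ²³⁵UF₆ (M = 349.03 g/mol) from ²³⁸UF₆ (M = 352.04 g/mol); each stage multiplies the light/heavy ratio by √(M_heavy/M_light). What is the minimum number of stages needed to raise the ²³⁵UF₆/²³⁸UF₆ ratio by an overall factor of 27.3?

With α = √(352.04/349.03) per stage, ln α = ½ ln(1.00862) = 0.004293.
Need α^N ≥ 27.3 ⇒ N ≥ ln(27.3) / ln α = 3.307 / 0.004293 = 770.21.
So at least 771 stages are needed.

771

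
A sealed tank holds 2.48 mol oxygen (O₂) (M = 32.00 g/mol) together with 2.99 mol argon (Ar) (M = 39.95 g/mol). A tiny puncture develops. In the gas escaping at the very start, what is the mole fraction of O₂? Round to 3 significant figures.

0.481

Effusion rate of each component ∝ n_i/√M_i (partial pressure × 1/√M).
x_O₂(eff) = (n_O₂/√M_O₂) / (n_O₂/√M_O₂ + n_Ar/√M_Ar)
= (2.48/√32.00) / (2.48/√32.00 + 2.99/√39.95) = 0.4384/(0.4384 + 0.4731) = 0.481.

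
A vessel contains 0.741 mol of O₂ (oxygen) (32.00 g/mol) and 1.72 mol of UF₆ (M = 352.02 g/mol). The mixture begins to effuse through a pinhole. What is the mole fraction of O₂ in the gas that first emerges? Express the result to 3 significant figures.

0.588

The effusion rate of species i is ∝ p_i/√M_i ∝ n_i/√M_i.
x_O₂(eff) = (n_O₂/√M_O₂) / (n_O₂/√M_O₂ + n_UF₆/√M_UF₆)
= (0.741/√32.00) / (0.741/√32.00 + 1.72/√352.02) = 0.1310/(0.1310 + 0.09167) = 0.588.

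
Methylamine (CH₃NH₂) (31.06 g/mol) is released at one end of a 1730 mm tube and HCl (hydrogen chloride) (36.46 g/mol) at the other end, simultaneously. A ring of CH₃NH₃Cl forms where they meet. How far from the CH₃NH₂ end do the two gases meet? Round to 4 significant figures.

Graham's law gives d_CH₃NH₂/d_HCl = rate_CH₃NH₂/rate_HCl = √(M_HCl/M_CH₃NH₂) = √(36.46/31.06) = 1.083.
With d_CH₃NH₂ + d_HCl = 1730 mm, d_HCl = 1730/(1 + 1.083) = 830.4 mm.
d_CH₃NH₂ = 1730 − 830.4 = 899.6 mm.

899.6 mm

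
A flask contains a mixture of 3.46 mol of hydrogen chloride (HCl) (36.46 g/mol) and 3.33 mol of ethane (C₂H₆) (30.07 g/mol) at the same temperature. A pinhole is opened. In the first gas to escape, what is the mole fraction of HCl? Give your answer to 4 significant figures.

0.4855

The effusion rate of species i is ∝ p_i/√M_i ∝ n_i/√M_i.
So x_HCl in the escaping gas = (n_HCl/√M_HCl) / Σ(n_i/√M_i)
= (3.46/√36.46) / (3.46/√36.46 + 3.33/√30.07) = 0.5730/(0.5730 + 0.6073) = 0.4855.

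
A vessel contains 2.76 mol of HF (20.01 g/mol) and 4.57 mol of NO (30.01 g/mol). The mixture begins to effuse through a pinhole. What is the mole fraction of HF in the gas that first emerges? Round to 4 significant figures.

Effusion rate of each component ∝ n_i/√M_i (partial pressure × 1/√M).
x_HF(eff) = (n_HF/√M_HF) / (n_HF/√M_HF + n_NO/√M_NO)
= (2.76/√20.01) / (2.76/√20.01 + 4.57/√30.01) = 0.6170/(0.6170 + 0.8342) = 0.4252.

0.4252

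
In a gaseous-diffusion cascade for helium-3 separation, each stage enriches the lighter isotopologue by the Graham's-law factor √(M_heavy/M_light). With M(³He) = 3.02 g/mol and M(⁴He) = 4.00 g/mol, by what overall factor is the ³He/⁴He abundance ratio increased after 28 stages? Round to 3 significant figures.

The single-stage factor is √(M_heavy/M_light), so 28 stages give [√(4.00/3.02)]^28 = (4.00/3.02)^(28/2).
= 1.32450^14 = 51.1.

51.1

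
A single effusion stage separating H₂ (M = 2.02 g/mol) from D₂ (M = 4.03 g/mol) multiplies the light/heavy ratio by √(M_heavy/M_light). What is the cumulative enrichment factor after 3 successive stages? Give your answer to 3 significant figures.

2.82

Each stage multiplies the ratio by α = √(4.03/2.02), so after 3 stages the overall factor is α^3 = (4.03/2.02)^(3/2).
= 1.99505^(3/2) = 2.82.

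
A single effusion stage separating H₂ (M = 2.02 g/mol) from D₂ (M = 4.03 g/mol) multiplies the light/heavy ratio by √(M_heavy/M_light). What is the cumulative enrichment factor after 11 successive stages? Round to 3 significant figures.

44.6

Each stage multiplies the ratio by α = √(4.03/2.02), so after 11 stages the overall factor is α^11 = (4.03/2.02)^(11/2).
= 1.99505^(11/2) = 44.6.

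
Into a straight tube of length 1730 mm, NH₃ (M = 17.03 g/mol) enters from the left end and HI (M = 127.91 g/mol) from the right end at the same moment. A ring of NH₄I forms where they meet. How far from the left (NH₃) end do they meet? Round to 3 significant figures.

In equal time, each gas travels a distance ∝ its rate ∝ 1/√M, so d_NH₃/d_HI = √(M_HI/M_NH₃) = √(127.91/17.03) = 2.741.
With d_NH₃ + d_HI = 1730 mm, d_HI = 1730/(1 + 2.741) = 462.5 mm.
d_NH₃ = 1730 − 462.5 = 1270 mm.

1270 mm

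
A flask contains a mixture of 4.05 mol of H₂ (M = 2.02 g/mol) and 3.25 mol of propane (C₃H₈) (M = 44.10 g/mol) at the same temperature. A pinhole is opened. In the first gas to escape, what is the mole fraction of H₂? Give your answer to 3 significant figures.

0.853

Rate_i ∝ x_i/√M_i (Graham's law weighted by mole fraction), so the effusate composition follows n_i/√M_i.
Mole fraction of H₂ in the effusate = (n_H₂/√M_H₂) / (n_H₂/√M_H₂ + n_C₃H₈/√M_C₃H₈)
= (4.05/√2.02) / (4.05/√2.02 + 3.25/√44.10) = 2.850/(2.850 + 0.4894) = 0.853.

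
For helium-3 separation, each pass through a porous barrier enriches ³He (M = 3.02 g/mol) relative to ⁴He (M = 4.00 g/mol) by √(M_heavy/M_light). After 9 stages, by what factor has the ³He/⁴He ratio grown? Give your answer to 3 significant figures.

Each stage multiplies the ratio by α = √(4.00/3.02), so after 9 stages the overall factor is α^9 = (4.00/3.02)^(9/2).
= 1.32450^(9/2) = 3.54.

3.54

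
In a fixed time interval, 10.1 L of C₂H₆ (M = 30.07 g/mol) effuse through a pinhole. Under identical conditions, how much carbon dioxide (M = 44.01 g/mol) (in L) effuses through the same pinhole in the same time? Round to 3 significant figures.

Graham's law gives rate_CO₂/rate_C₂H₆ = √(M_C₂H₆/M_CO₂) = √(30.07/44.01) = √0.6833 = 0.8266.
So the volume for CO₂ is 10.1 × 0.8266 = 8.35 L.

8.35 L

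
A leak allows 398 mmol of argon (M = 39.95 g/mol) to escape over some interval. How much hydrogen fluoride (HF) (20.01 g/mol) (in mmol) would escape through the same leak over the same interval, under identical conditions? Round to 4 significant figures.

From Graham's law, rate_HF/rate_Ar = √(M_Ar/M_HF) = √(39.95/20.01) = √1.997 = 1.413.
So the amount for HF is 398 × 1.413 = 562.4 mmol.

562.4 mmol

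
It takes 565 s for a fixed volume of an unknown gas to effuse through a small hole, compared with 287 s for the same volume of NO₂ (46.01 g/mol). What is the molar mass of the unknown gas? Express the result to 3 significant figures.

Using Graham's law: t_X/t_NO₂ = √(M_X/M_NO₂).
565/287 = 1.969 = √(M_X/46.01)
M_X = 46.01 × 1.969² = 46.01 × 3.876 = 178 g/mol

178 g/mol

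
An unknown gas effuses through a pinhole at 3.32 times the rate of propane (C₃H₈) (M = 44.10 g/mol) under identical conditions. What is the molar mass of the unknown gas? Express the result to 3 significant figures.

From Graham's law, rate_X/rate_C₃H₈ = √(M_C₃H₈/M_X).
3.32 = √(44.10/M_X)
M_X = 44.10 / 3.32² = 44.10 / 11.02 = 4.00 g/mol

4.00 g/mol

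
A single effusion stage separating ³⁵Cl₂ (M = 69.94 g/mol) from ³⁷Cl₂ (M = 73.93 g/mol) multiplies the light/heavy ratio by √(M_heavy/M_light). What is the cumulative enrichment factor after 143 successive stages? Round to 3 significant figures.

52.8

After 143 stages the ratio has grown by (√(73.93/69.94))^143 = (73.93/69.94)^(143/2).
= 1.05705^(143/2) = 52.8.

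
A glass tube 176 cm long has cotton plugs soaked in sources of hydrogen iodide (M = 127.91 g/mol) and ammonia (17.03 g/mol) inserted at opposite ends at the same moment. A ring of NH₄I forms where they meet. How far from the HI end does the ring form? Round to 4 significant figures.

In equal time, each gas travels a distance ∝ its rate ∝ 1/√M, so d_HI/d_NH₃ = √(M_NH₃/M_HI) = √(17.03/127.91) = 0.3649.
With d_HI + d_NH₃ = 176 cm, d_NH₃ = 176/(1 + 0.3649) = 128.9 cm.
d_HI = 176 − 128.9 = 47.05 cm.

47.05 cm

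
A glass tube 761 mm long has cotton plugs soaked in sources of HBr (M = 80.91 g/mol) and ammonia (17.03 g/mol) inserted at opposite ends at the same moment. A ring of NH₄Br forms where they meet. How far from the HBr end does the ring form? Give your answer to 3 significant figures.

Distances travelled in equal time are proportional to diffusion rates, so d_HBr/d_NH₃ = √(M_NH₃/M_HBr) = √(17.03/80.91) = 0.4588.
With d_HBr + d_NH₃ = 761 mm, d_NH₃ = 761/(1 + 0.4588) = 521.7 mm.
d_HBr = 761 − 521.7 = 239 mm.

239 mm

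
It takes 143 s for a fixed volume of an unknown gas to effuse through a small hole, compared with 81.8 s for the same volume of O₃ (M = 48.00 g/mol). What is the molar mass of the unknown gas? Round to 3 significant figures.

By Graham's law, t_X/t_O₃ = √(M_X/M_O₃).
143/81.8 = 1.748 = √(M_X/48.00)
M_X = 48.00 × 1.748² = 48.00 × 3.056 = 147 g/mol

147 g/mol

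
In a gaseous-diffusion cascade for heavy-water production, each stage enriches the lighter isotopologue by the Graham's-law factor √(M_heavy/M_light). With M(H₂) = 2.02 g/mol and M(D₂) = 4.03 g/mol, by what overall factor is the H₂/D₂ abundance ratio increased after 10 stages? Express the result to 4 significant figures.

The single-stage factor is √(M_heavy/M_light), so 10 stages give [√(4.03/2.02)]^10 = (4.03/2.02)^(10/2).
= 1.99505^5 = 31.61.

31.61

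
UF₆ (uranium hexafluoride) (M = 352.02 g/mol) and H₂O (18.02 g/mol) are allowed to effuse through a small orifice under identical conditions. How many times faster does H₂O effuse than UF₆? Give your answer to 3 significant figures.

Using Graham's law: rate_H₂O/rate_UF₆ = √(M_UF₆/M_H₂O) = √(352.02/18.02) = √19.53 = 4.42.

4.42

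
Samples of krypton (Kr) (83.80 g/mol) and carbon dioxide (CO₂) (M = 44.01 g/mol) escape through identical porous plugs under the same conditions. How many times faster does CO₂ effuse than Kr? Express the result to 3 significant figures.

1.38

From Graham's law, rate_CO₂/rate_Kr = √(M_Kr/M_CO₂) = √(83.80/44.01) = √1.904 = 1.38.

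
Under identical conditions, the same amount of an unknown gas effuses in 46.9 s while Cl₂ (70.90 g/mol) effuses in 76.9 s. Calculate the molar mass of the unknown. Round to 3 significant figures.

Graham's law gives t_X/t_Cl₂ = √(M_X/M_Cl₂).
46.9/76.9 = 0.6099 = √(M_X/70.90)
M_X = 70.90 × 0.6099² = 70.90 × 0.3720 = 26.4 g/mol

26.4 g/mol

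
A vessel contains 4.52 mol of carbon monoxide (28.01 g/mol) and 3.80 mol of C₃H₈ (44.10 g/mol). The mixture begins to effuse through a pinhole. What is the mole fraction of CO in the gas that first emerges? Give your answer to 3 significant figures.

The effusion rate of species i is ∝ p_i/√M_i ∝ n_i/√M_i.
x_CO(eff) = (n_CO/√M_CO) / (n_CO/√M_CO + n_C₃H₈/√M_C₃H₈)
= (4.52/√28.01) / (4.52/√28.01 + 3.80/√44.10) = 0.8540/(0.8540 + 0.5722) = 0.599.

0.599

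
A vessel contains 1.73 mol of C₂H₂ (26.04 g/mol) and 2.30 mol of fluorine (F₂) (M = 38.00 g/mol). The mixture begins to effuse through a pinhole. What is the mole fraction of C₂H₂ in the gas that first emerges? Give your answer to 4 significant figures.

0.4761

Each component's effusion rate ∝ (its partial pressure)·(1/√M) ∝ n_i/√M_i.
So x_C₂H₂ in the escaping gas = (n_C₂H₂/√M_C₂H₂) / Σ(n_i/√M_i)
= (1.73/√26.04) / (1.73/√26.04 + 2.30/√38.00) = 0.3390/(0.3390 + 0.3731) = 0.4761.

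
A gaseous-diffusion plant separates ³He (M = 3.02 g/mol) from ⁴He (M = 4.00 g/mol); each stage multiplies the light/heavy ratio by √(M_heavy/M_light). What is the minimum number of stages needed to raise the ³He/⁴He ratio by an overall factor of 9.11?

16

With α = √(4.00/3.02) per stage, ln α = ½ ln(1.32450) = 0.1405.
Need α^N ≥ 9.11 ⇒ N ≥ ln(9.11) / ln α = 2.209 / 0.1405 = 15.72.
Minimum whole number of stages: N = 16.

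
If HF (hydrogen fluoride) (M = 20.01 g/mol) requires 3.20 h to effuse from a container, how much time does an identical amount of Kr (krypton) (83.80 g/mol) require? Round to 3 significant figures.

From Graham's law, t_Kr/t_HF = √(M_Kr/M_HF) = √(83.80/20.01) = √4.188 = 2.046.
So the time for Kr is 3.20 × 2.046 = 6.55 h.

6.55 h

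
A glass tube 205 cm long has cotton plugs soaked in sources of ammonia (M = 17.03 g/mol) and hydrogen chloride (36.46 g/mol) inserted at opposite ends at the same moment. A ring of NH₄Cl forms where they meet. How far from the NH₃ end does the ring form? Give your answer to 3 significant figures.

In equal time, each gas travels a distance ∝ its rate ∝ 1/√M, so d_NH₃/d_HCl = √(M_HCl/M_NH₃) = √(36.46/17.03) = 1.463.
With d_NH₃ + d_HCl = 205 cm, d_HCl = 205/(1 + 1.463) = 83.23 cm.
d_NH₃ = 205 − 83.23 = 122 cm.

122 cm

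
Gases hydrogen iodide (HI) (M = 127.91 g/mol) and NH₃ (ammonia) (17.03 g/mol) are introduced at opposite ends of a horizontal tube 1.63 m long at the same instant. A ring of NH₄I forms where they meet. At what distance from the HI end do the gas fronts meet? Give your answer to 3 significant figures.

0.436 m

In equal time, each gas travels a distance ∝ its rate ∝ 1/√M, so d_HI/d_NH₃ = √(M_NH₃/M_HI) = √(17.03/127.91) = 0.3649.
With d_HI + d_NH₃ = 1.63 m, d_NH₃ = 1.63/(1 + 0.3649) = 1.194 m.
d_HI = 1.63 − 1.194 = 0.436 m.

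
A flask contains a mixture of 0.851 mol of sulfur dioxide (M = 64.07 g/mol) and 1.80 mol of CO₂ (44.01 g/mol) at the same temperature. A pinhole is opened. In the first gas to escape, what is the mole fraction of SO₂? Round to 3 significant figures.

0.282

Each component's effusion rate ∝ (its partial pressure)·(1/√M) ∝ n_i/√M_i.
So x_SO₂ in the escaping gas = (n_SO₂/√M_SO₂) / Σ(n_i/√M_i)
= (0.851/√64.07) / (0.851/√64.07 + 1.80/√44.01) = 0.1063/(0.1063 + 0.2713) = 0.282.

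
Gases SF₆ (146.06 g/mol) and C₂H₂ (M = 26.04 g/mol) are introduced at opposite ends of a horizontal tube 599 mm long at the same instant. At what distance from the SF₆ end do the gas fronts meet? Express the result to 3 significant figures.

Graham's law gives d_SF₆/d_C₂H₂ = rate_SF₆/rate_C₂H₂ = √(M_C₂H₂/M_SF₆) = √(26.04/146.06) = 0.4222.
With d_SF₆ + d_C₂H₂ = 599 mm, d_C₂H₂ = 599/(1 + 0.4222) = 421.2 mm.
d_SF₆ = 599 − 421.2 = 178 mm.

178 mm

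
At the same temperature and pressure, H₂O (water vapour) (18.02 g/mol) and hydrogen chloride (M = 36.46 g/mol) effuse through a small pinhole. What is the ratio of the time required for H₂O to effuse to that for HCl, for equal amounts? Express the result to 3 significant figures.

0.703

Graham's law gives t_H₂O/t_HCl = √(M_H₂O/M_HCl) = √(18.02/36.46) = √0.4942 = 0.703.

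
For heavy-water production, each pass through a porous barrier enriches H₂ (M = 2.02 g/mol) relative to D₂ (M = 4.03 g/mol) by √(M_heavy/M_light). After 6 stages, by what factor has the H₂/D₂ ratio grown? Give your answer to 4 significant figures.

7.941

Each stage multiplies the ratio by α = √(4.03/2.02), so after 6 stages the overall factor is α^6 = (4.03/2.02)^(6/2).
= 1.99505^3 = 7.941.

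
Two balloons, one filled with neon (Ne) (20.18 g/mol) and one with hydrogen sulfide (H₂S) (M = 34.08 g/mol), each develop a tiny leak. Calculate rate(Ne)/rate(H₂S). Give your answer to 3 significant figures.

1.30

By Graham's law, rate_Ne/rate_H₂S = √(M_H₂S/M_Ne) = √(34.08/20.18) = √1.689 = 1.30.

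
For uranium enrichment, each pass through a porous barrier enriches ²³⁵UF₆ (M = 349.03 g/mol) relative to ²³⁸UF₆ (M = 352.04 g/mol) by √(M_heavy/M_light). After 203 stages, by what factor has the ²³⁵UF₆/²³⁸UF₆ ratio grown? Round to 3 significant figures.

Overall factor = α^203 with α = √(352.04/349.03), i.e. (352.04/349.03)^(203/2).
= 1.00862^(203/2) = 2.39.

2.39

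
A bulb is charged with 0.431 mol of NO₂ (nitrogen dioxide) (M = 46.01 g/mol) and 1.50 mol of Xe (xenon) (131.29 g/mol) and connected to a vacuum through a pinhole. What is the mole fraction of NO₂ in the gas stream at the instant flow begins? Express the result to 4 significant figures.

0.3268

The effusion rate of species i is ∝ p_i/√M_i ∝ n_i/√M_i.
Mole fraction of NO₂ in the effusate = (n_NO₂/√M_NO₂) / (n_NO₂/√M_NO₂ + n_Xe/√M_Xe)
= (0.431/√46.01) / (0.431/√46.01 + 1.50/√131.29) = 0.06354/(0.06354 + 0.1309) = 0.3268.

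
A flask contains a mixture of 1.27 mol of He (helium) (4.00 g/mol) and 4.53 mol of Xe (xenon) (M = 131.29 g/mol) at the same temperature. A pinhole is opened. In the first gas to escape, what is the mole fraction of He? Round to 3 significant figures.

Effusion rate of each component ∝ n_i/√M_i (partial pressure × 1/√M).
Mole fraction of He in the effusate = (n_He/√M_He) / (n_He/√M_He + n_Xe/√M_Xe)
= (1.27/√4.00) / (1.27/√4.00 + 4.53/√131.29) = 0.6350/(0.6350 + 0.3954) = 0.616.

0.616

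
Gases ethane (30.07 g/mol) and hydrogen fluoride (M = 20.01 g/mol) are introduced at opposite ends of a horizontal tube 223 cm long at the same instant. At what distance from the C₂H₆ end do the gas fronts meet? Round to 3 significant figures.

100 cm

In equal time, each gas travels a distance ∝ its rate ∝ 1/√M, so d_C₂H₆/d_HF = √(M_HF/M_C₂H₆) = √(20.01/30.07) = 0.8157.
With d_C₂H₆ + d_HF = 223 cm, d_HF = 223/(1 + 0.8157) = 122.8 cm.
d_C₂H₆ = 223 − 122.8 = 100 cm.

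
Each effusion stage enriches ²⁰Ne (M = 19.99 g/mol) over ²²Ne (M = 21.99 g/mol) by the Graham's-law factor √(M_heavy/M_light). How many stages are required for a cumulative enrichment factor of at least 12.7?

54

Per stage α = (21.99/19.99)^(1/2) = 1.10005^0.5, giving ln α = 0.04768.
Need α^N ≥ 12.7 ⇒ N ≥ ln(12.7) / ln α = 2.542 / 0.04768 = 53.31.
So at least 54 stages are needed.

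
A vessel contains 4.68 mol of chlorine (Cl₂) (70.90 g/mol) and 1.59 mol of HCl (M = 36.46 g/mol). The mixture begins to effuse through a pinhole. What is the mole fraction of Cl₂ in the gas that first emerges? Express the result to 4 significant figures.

0.6785

The effusion rate of species i is ∝ p_i/√M_i ∝ n_i/√M_i.
Mole fraction of Cl₂ in the effusate = (n_Cl₂/√M_Cl₂) / (n_Cl₂/√M_Cl₂ + n_HCl/√M_HCl)
= (4.68/√70.90) / (4.68/√70.90 + 1.59/√36.46) = 0.5558/(0.5558 + 0.2633) = 0.6785.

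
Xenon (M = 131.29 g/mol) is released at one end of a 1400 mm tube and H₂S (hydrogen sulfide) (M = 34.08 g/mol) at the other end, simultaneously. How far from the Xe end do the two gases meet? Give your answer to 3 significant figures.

The fronts meet when d_Xe + d_H₂S = L with d_Xe/d_H₂S = √(M_H₂S/M_Xe) (Graham's law). Here √(M_H₂S/M_Xe) = √(34.08/131.29) = 0.5095.
With d_Xe + d_H₂S = 1400 mm, d_H₂S = 1400/(1 + 0.5095) = 927.5 mm.
d_Xe = 1400 − 927.5 = 473 mm.

473 mm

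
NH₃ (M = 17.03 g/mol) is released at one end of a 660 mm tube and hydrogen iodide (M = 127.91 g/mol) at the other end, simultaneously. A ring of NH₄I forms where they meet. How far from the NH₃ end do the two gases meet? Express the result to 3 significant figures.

Distances travelled in equal time are proportional to diffusion rates, so d_NH₃/d_HI = √(M_HI/M_NH₃) = √(127.91/17.03) = 2.741.
With d_NH₃ + d_HI = 660 mm, d_HI = 660/(1 + 2.741) = 176.4 mm.
d_NH₃ = 660 − 176.4 = 484 mm.

484 mm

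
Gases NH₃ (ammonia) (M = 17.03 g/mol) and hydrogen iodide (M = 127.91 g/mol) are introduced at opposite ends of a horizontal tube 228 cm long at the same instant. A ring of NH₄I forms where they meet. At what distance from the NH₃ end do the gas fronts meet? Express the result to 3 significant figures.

Distances travelled in equal time are proportional to diffusion rates, so d_NH₃/d_HI = √(M_HI/M_NH₃) = √(127.91/17.03) = 2.741.
With d_NH₃ + d_HI = 228 cm, d_HI = 228/(1 + 2.741) = 60.95 cm.
d_NH₃ = 228 − 60.95 = 167 cm.

167 cm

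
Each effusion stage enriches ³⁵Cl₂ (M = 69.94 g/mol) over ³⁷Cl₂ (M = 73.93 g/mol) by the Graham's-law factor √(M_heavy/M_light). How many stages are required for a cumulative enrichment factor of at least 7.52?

73

With α = √(73.93/69.94) per stage, ln α = ½ ln(1.05705) = 0.02774.
Need α^N ≥ 7.52 ⇒ N ≥ ln(7.52) / ln α = 2.018 / 0.02774 = 72.73.
Rounding up, N = 73 stages.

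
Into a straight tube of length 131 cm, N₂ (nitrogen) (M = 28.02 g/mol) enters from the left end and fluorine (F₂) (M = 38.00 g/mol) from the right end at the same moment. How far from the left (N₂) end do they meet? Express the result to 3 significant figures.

Graham's law gives d_N₂/d_F₂ = rate_N₂/rate_F₂ = √(M_F₂/M_N₂) = √(38.00/28.02) = 1.165.
With d_N₂ + d_F₂ = 131 cm, d_F₂ = 131/(1 + 1.165) = 60.52 cm.
d_N₂ = 131 − 60.52 = 70.5 cm.

70.5 cm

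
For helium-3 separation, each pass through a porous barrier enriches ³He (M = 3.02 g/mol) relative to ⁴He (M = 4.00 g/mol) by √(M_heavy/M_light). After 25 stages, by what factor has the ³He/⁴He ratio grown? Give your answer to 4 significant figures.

Each stage multiplies the ratio by α = √(4.00/3.02), so after 25 stages the overall factor is α^25 = (4.00/3.02)^(25/2).
= 1.32450^(25/2) = 33.55.

33.55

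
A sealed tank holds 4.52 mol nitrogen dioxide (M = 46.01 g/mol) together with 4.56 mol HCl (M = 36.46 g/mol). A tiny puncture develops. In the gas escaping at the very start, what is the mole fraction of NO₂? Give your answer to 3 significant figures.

Rate_i ∝ x_i/√M_i (Graham's law weighted by mole fraction), so the effusate composition follows n_i/√M_i.
x_NO₂(eff) = (n_NO₂/√M_NO₂) / (n_NO₂/√M_NO₂ + n_HCl/√M_HCl)
= (4.52/√46.01) / (4.52/√46.01 + 4.56/√36.46) = 0.6664/(0.6664 + 0.7552) = 0.469.

0.469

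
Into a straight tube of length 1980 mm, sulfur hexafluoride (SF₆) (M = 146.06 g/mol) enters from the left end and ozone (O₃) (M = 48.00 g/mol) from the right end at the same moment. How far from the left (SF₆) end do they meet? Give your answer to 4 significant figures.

721.5 mm

In equal time, each gas travels a distance ∝ its rate ∝ 1/√M, so d_SF₆/d_O₃ = √(M_O₃/M_SF₆) = √(48.00/146.06) = 0.5733.
With d_SF₆ + d_O₃ = 1980 mm, d_O₃ = 1980/(1 + 0.5733) = 1259 mm.
d_SF₆ = 1980 − 1259 = 721.5 mm.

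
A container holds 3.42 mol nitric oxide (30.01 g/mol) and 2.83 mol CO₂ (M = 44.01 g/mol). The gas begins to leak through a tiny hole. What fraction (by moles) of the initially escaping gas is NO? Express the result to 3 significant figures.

Effusion rate of each component ∝ n_i/√M_i (partial pressure × 1/√M).
So x_NO in the escaping gas = (n_NO/√M_NO) / Σ(n_i/√M_i)
= (3.42/√30.01) / (3.42/√30.01 + 2.83/√44.01) = 0.6243/(0.6243 + 0.4266) = 0.594.

0.594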